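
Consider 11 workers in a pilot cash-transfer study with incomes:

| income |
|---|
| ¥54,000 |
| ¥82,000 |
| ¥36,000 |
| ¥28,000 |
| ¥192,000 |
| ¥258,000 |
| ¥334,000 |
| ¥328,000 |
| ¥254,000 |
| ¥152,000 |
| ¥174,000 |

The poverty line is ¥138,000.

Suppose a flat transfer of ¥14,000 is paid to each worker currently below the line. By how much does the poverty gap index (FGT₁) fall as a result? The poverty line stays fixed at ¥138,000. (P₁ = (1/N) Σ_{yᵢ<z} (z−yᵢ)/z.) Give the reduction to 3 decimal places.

0.037

Before: below the line — ¥28,000, ¥36,000, ¥54,000, ¥82,000; poverty gap index (FGT₁) = 0.23188.
After the ¥14,000 transfer: below the line — ¥42,000, ¥50,000, ¥68,000, ¥96,000; poverty gap index (FGT₁) = 0.19499.
Reduction = 0.23188 − 0.19499 = 0.037.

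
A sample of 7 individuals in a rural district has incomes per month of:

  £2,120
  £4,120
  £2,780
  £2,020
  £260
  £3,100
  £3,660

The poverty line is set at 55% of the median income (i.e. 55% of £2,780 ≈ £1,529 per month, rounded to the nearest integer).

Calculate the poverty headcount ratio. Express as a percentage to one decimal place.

14.3%

1 of the 7 individuals have income below £1,529.
H = 1/7 = 14.3%.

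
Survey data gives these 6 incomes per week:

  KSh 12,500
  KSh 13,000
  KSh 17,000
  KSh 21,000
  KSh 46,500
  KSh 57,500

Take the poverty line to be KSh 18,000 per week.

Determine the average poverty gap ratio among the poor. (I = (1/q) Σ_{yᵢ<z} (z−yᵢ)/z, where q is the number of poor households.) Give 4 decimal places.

0.2130

Poor units: KSh 12,500, KSh 13,000, KSh 17,000 (q = 3 of N = 6).
Relative gaps: 0.3056, 0.2778, 0.0556; sum = 0.638889.
I averages over the q = 3 poor units only: 0.638889 / 3 = 0.2130.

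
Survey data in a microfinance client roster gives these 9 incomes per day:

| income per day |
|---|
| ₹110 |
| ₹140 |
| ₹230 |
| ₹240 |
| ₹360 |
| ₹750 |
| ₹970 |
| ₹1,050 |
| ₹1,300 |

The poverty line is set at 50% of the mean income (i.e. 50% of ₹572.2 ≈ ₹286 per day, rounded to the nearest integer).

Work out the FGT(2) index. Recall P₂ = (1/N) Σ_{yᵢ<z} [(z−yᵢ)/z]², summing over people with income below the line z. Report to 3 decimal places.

0.078

Poor units: ₹110, ₹140, ₹230, ₹240 (q = 4 of N = 9).
Shortfall ratios: (286−110)/286 = 0.6154; (286−140)/286 = 0.5105; (286−230)/286 = 0.1958; (286−240)/286 = 0.1608.
Squared: 0.3787; 0.2606; 0.0383; 0.0259.
Sum = 0.703506; P₂ = 0.703506 / 9 = 0.078.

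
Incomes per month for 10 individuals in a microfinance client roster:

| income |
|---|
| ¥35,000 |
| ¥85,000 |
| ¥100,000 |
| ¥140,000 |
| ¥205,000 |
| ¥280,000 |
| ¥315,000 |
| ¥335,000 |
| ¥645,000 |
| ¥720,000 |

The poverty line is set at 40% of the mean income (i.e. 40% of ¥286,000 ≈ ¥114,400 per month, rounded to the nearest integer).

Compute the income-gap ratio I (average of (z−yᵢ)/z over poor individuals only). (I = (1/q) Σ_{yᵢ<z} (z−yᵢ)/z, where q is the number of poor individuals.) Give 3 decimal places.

0.359

Incomes under z: ¥35,000, ¥85,000, ¥100,000 (q = 3 of N = 10).
Relative gaps: 0.6941, 0.2570, 0.1259; sum = 1.076923.
I averages over the q = 3 poor units only: 1.076923 / 3 = 0.359.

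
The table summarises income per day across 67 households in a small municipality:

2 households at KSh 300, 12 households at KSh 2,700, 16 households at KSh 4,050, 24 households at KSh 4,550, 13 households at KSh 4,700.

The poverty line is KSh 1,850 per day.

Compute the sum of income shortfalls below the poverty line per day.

Below z: 2×KSh 300 (q = 2 of N = 67).
Individual gaps: 2×(1850−300) = 3100.
Aggregate gap = KSh 3,100.

KSh 3,100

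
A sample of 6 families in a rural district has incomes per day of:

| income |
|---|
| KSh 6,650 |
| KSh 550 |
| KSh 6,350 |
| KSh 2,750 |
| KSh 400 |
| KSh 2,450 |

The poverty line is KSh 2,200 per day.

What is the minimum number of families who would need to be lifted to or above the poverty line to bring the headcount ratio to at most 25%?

2 of the 6 families are poor, so H = 2/6 = 0.333.
A headcount ratio of at most 25% allows at most ⌊0.25 × 6⌋ = 1 poor families.
So at least 2 − 1 = 1 must be lifted.

1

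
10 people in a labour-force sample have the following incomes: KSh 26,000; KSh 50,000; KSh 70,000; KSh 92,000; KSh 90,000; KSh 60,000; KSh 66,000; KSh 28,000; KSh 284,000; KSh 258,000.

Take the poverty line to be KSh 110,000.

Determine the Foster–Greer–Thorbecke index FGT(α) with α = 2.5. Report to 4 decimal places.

0.1554

Poor units: KSh 26,000, KSh 28,000, KSh 50,000, KSh 60,000, KSh 66,000, KSh 70,000, KSh 90,000, KSh 92,000 (q = 8 of N = 10).
Shortfall ratios: (110000−26000)/110000 = 0.7636; (110000−28000)/110000 = 0.7455; (110000−50000)/110000 = 0.5455; (110000−60000)/110000 = 0.4545; (110000−66000)/110000 = 0.4000; (110000−70000)/110000 = 0.3636; (110000−90000)/110000 = 0.1818; (110000−92000)/110000 = 0.1636.
Raised to α = 2.5: 0.50958; 0.47979; 0.21973; 0.13930; 0.10119; 0.07974; 0.01410; 0.01083.
Sum = 1.554267; FGT(2.5) = 1.554267 / 10 = 0.1554.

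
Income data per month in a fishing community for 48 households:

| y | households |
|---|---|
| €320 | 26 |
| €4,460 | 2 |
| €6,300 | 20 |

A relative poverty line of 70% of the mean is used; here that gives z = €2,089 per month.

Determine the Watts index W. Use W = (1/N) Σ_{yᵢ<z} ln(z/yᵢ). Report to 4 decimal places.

1.0162

Below the line: 26×€320 (q = 26 of N = 48).
Log gaps: ln(2089/320) = 1.8761 (×26).
W = 48.779114 / 48 = 1.0162.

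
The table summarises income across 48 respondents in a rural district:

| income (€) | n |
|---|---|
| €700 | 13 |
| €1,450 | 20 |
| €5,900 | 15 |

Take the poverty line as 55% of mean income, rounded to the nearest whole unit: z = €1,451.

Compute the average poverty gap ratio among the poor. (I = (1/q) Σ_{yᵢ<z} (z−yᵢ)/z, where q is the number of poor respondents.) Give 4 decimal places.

0.2043

Poor units: 13×€700, 20×€1,450 (q = 33 of N = 48).
Shortfall ratios (z−y)/z: 0.5176 (×13), 0.0007 (×20); sum = 6.742247.
I averages over the q = 33 poor units only: 6.742247 / 33 = 0.2043.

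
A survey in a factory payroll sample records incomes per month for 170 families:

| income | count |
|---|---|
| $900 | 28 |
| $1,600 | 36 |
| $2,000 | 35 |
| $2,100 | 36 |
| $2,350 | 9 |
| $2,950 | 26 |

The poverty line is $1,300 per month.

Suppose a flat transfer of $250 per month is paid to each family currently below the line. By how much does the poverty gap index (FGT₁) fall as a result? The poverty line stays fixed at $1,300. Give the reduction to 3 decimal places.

Before: below the line — 28×$900; poverty gap index (FGT₁) = 0.05068.
After the $250 transfer: below the line — 28×$1,150; poverty gap index (FGT₁) = 0.01900.
Reduction = 0.05068 − 0.01900 = 0.032.

0.032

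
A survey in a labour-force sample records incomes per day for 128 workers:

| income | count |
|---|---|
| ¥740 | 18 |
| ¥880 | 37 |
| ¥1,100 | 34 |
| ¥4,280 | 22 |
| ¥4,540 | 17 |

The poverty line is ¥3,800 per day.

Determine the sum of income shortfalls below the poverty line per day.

¥254,920

Poor units: 18×¥740, 37×¥880, 34×¥1,100 (q = 89 of N = 128).
Individual gaps: 18×(3800−740) = 55080; 37×(3800−880) = 108040; 34×(3800−1100) = 91800.
Aggregate gap = ¥254,920.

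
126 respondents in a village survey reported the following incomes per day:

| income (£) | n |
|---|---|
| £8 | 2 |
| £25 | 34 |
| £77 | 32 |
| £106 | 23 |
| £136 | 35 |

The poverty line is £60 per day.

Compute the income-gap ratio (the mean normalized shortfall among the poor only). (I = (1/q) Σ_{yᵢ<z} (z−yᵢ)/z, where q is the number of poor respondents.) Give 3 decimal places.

0.599

Poor units: 2×£8, 34×£25 (q = 36 of N = 126).
Relative gaps: 0.8667 (×2), 0.5833 (×34); sum = 21.566667.
I averages over the q = 36 poor units only: 21.566667 / 36 = 0.599.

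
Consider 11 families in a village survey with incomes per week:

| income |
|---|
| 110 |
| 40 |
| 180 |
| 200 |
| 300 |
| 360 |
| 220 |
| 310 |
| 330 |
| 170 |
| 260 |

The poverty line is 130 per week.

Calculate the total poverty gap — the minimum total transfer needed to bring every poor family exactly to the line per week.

110

Below z: 40, 110 (q = 2 of N = 11).
Individual gaps: 130−40 = 90; 130−110 = 20.
Aggregate gap = 110.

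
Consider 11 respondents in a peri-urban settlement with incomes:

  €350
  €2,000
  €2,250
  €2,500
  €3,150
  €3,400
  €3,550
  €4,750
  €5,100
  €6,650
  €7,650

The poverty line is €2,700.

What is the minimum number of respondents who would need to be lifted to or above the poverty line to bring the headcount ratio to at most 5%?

4

4 of the 11 respondents are poor, so H = 4/11 = 0.364.
A headcount ratio of at most 5% allows at most ⌊0.05 × 11⌋ = 0 poor respondents.
So at least 4 − 0 = 4 must be lifted.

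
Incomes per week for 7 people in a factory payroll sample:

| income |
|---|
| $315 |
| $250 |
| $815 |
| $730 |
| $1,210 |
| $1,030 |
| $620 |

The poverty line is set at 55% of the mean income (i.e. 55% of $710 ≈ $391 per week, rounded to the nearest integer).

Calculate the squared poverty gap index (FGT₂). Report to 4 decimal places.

0.0240

Poor units: $250, $315 (q = 2 of N = 7).
Normalized shortfalls: (391−250)/391 = 0.3606; (391−315)/391 = 0.1944.
Squared: 0.1300; 0.0378.
Sum = 0.167823; P₂ = 0.167823 / 7 = 0.0240.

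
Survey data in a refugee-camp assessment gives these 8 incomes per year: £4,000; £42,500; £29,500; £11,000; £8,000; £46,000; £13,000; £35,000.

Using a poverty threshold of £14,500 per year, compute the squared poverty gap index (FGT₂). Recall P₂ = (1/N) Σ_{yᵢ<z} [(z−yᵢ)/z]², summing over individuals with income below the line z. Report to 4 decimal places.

0.0993

Below z: £4,000, £8,000, £11,000, £13,000 (q = 4 of N = 8).
Normalized shortfalls: (14500−4000)/14500 = 0.7241; (14500−8000)/14500 = 0.4483; (14500−11000)/14500 = 0.2414; (14500−13000)/14500 = 0.1034.
Squared: 0.5244; 0.2010; 0.0583; 0.0107.
Sum = 0.794293; P₂ = 0.794293 / 8 = 0.0993.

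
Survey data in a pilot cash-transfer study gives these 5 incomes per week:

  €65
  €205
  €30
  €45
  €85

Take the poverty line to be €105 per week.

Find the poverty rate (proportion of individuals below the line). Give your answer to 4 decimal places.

0.8000

4 of the 5 individuals have income below €105.
H = 4/5 = 0.8000.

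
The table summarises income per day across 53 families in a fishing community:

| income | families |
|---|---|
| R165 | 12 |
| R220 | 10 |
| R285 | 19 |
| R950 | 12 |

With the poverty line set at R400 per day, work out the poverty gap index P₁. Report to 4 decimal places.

Poor units: 12×R165, 10×R220, 19×R285 (q = 41 of N = 53).
Shortfall ratios: (400−165)/400 = 0.5875 (×12); (400−220)/400 = 0.4500 (×10); (400−285)/400 = 0.2875 (×19).
Sum of shortfalls = 17.012500; P₁ averages over all N: 17.012500 / 53 = 0.3210.

0.3210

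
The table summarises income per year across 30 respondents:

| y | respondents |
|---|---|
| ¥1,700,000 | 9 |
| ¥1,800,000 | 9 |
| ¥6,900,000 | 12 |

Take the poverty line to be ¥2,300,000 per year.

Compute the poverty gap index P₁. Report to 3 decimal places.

Incomes under z: 9×¥1,700,000, 9×¥1,800,000 (q = 18 of N = 30).
Relative gaps: (2300000−1700000)/2300000 = 0.2609 (×9); (2300000−1800000)/2300000 = 0.2174 (×9).
Sum of shortfalls = 4.304348; P₁ averages over all N: 4.304348 / 30 = 0.143.

0.143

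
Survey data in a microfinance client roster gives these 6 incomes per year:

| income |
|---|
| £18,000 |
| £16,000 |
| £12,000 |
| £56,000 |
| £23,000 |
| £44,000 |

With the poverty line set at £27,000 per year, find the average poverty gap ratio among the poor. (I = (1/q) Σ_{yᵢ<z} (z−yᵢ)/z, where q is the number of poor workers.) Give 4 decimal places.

0.3611

Below the line: £12,000, £16,000, £18,000, £23,000 (q = 4 of N = 6).
Shortfall ratios (z−y)/z: 0.5556, 0.4074, 0.3333, 0.1481; sum = 1.444444.
I averages over the q = 4 poor units only: 1.444444 / 4 = 0.3611.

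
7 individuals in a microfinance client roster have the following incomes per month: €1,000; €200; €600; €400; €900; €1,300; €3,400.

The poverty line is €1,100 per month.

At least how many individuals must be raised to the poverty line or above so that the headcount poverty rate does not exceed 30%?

3

5 of the 7 individuals are poor, so H = 5/7 = 0.714.
A headcount ratio of at most 30% allows at most ⌊0.30 × 7⌋ = 2 poor individuals.
So at least 5 − 2 = 3 must be lifted.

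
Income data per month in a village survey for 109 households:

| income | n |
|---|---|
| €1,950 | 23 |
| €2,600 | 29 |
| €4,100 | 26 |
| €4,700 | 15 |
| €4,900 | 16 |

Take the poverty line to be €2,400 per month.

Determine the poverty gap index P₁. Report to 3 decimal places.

Incomes under z: 23×€1,950 (q = 23 of N = 109).
Gap ratios (z−y)/z: (2400−1950)/2400 = 0.1875 (×23).
Σ = 4.312500. Dividing by the full population N = 109 gives P₁ = 0.040.

0.040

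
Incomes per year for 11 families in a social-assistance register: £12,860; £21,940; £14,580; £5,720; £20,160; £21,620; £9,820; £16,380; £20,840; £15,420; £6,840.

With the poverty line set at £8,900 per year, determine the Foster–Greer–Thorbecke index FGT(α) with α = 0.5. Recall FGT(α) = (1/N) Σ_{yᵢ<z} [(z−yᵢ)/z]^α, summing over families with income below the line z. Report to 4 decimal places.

0.0981

Incomes under z: £5,720, £6,840 (q = 2 of N = 11).
Gap ratios (z−y)/z: (8900−5720)/8900 = 0.3573; (8900−6840)/8900 = 0.2315.
Raised to α = 0.5: 0.59775; 0.48110.
Sum = 1.078852; FGT(0.5) = 1.078852 / 11 = 0.0981.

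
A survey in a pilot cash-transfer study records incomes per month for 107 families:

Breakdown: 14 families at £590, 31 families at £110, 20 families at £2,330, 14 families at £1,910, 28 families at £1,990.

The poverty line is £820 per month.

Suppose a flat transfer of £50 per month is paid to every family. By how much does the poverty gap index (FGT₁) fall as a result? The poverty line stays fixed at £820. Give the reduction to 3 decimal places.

Before: below the line — 31×£110, 14×£590; poverty gap index (FGT₁) = 0.28755.
After the £50 transfer: below the line — 31×£160, 14×£640; poverty gap index (FGT₁) = 0.26191.
Reduction = 0.28755 − 0.26191 = 0.026.

0.026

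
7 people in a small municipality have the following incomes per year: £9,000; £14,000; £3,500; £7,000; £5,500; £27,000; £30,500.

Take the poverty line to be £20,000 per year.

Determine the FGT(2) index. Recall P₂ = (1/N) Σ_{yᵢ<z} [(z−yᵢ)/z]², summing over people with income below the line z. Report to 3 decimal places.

0.289

Below z: £3,500, £5,500, £7,000, £9,000, £14,000 (q = 5 of N = 7).
Gap ratios (z−y)/z: (20000−3500)/20000 = 0.8250; (20000−5500)/20000 = 0.7250; (20000−7000)/20000 = 0.6500; (20000−9000)/20000 = 0.5500; (20000−14000)/20000 = 0.3000.
Squared: 0.6806; 0.5256; 0.4225; 0.3025; 0.0900.
Sum = 2.021250; P₂ = 2.021250 / 7 = 0.289.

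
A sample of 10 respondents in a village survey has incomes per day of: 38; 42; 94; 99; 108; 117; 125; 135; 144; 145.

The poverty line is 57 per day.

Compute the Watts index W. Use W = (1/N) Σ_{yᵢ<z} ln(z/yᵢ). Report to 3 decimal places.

Below the line: 38, 42 (q = 2 of N = 10).
Log shortfalls: ln(57/38) = 0.4055; ln(57/42) = 0.3054.
W = 0.710847 / 10 = 0.071.

0.071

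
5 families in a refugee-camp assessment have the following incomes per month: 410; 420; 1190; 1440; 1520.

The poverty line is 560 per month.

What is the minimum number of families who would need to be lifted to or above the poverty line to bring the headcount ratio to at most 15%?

Currently q = 2 of N = 5 are below the line (H = 0.400).
A headcount ratio of at most 15% allows at most ⌊0.15 × 5⌋ = 0 poor families.
So at least 2 − 0 = 2 must be lifted.

2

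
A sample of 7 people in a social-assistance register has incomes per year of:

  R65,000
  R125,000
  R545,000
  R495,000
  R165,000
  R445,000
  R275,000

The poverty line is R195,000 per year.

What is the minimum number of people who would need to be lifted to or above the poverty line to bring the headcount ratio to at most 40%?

1

Currently q = 3 of N = 7 are below the line (H = 0.429).
A headcount ratio of at most 40% allows at most ⌊0.40 × 7⌋ = 2 poor people.
So at least 3 − 2 = 1 must be lifted.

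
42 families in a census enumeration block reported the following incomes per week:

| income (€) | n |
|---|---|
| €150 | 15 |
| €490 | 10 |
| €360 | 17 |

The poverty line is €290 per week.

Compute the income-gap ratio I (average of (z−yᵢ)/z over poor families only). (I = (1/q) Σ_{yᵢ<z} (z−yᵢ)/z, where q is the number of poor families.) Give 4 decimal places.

0.4828

Incomes under z: 15×€150 (q = 15 of N = 42).
Relative gaps: 0.4828 (×15); sum = 7.241379.
The income-gap ratio divides by q (the poor only): 7.241379 / 15 = 0.4828.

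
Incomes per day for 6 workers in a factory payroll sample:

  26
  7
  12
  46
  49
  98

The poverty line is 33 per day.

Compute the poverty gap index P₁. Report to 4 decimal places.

0.2727

Incomes under z: 7, 12, 26 (q = 3 of N = 6).
Normalized shortfalls: (33−7)/33 = 0.7879; (33−12)/33 = 0.6364; (33−26)/33 = 0.2121.
Σ = 1.636364. Dividing by the full population N = 6 gives P₁ = 0.2727.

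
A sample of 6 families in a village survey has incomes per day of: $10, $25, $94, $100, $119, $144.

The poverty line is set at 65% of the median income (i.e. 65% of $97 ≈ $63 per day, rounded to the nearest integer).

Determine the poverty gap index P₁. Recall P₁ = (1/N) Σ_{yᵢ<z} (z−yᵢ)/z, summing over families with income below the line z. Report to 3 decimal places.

0.241

Below z: $10, $25 (q = 2 of N = 6).
Normalized shortfalls: (63−10)/63 = 0.8413; (63−25)/63 = 0.6032.
Σ = 1.444444. Dividing by the full population N = 6 gives P₁ = 0.241.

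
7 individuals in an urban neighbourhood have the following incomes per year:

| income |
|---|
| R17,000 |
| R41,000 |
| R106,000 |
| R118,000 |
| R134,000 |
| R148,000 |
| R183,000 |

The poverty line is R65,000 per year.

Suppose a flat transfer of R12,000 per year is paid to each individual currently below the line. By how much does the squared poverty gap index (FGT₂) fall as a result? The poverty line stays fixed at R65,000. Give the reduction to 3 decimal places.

0.049

Before: below the line — R17,000, R41,000; squared poverty gap index (FGT₂) = 0.09738.
After the R12,000 transfer: below the line — R29,000, R53,000; squared poverty gap index (FGT₂) = 0.04869.
Reduction = 0.09738 − 0.04869 = 0.049.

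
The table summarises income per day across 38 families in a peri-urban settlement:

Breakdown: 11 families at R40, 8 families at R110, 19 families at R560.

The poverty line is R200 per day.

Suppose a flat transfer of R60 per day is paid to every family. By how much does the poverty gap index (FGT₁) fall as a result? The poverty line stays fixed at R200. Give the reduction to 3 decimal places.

Before: below the line — 11×R40, 8×R110; poverty gap index (FGT₁) = 0.32632.
After the R60 transfer: below the line — 11×R100, 8×R170; poverty gap index (FGT₁) = 0.17632.
Reduction = 0.32632 − 0.17632 = 0.150.

0.150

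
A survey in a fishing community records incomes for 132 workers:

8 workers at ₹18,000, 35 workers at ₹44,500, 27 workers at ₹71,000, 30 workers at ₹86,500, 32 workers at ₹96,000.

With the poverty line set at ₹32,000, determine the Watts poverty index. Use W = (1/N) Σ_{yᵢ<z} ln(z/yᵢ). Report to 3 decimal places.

Incomes under z: 8×₹18,000 (q = 8 of N = 132).
ln(z/y) terms: ln(32000/18000) = 0.5754 (×8).
W = 4.602913 / 132 = 0.035.

0.035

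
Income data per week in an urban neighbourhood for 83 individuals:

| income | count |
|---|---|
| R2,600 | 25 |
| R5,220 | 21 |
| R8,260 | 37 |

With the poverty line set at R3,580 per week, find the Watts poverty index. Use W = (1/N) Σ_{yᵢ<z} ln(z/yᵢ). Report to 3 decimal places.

Below z: 25×R2,600 (q = 25 of N = 83).
Log shortfalls: ln(3580/2600) = 0.3199 (×25).
W = 7.996284 / 83 = 0.096.

0.096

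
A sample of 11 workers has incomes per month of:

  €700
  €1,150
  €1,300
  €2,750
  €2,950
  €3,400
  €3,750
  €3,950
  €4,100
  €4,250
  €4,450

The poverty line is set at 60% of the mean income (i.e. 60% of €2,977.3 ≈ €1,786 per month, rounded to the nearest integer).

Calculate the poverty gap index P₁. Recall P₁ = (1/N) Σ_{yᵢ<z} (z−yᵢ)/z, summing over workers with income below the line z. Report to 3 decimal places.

Poor units: €700, €1,150, €1,300 (q = 3 of N = 11).
Normalized shortfalls: (1786−700)/1786 = 0.6081; (1786−1150)/1786 = 0.3561; (1786−1300)/1786 = 0.2721.
Sum of shortfalls = 1.236282; P₁ averages over all N: 1.236282 / 11 = 0.112.

0.112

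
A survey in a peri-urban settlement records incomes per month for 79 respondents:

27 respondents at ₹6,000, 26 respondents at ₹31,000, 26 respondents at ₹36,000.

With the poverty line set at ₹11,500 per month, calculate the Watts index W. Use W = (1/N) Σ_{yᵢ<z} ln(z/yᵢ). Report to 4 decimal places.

0.2224

Below the line: 27×₹6,000 (q = 27 of N = 79).
Log gaps: ln(11500/6000) = 0.6506 (×27).
W = 17.565864 / 79 = 0.2224.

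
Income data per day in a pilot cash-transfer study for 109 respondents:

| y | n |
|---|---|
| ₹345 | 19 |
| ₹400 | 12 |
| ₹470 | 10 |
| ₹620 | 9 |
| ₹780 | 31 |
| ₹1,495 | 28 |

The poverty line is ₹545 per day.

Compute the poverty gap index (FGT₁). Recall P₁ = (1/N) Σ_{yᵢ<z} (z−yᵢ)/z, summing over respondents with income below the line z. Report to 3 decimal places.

0.106

Poor units: 19×₹345, 12×₹400, 10×₹470 (q = 41 of N = 109).
Relative gaps: (545−345)/545 = 0.3670 (×19); (545−400)/545 = 0.2661 (×12); (545−470)/545 = 0.1376 (×10).
Sum of shortfalls = 11.541284; P₁ averages over all N: 11.541284 / 109 = 0.106.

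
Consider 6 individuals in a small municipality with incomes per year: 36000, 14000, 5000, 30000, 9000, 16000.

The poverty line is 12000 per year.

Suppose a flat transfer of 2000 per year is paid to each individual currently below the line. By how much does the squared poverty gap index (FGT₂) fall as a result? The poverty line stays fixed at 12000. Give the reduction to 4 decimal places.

0.0370

Before: below the line — 5000, 9000; squared poverty gap index (FGT₂) = 0.067130.
After the 2000 transfer: below the line — 7000, 11000; squared poverty gap index (FGT₂) = 0.030093.
Reduction = 0.067130 − 0.030093 = 0.0370.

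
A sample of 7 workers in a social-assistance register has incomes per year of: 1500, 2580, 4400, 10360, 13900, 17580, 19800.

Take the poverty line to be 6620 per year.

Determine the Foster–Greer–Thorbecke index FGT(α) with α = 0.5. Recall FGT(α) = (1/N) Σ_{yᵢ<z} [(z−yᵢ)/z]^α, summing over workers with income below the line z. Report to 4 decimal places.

0.3200

Incomes under z: 1500, 2580, 4400 (q = 3 of N = 7).
Shortfall ratios: (6620−1500)/6620 = 0.7734; (6620−2580)/6620 = 0.6103; (6620−4400)/6620 = 0.3353.
Raised to α = 0.5: 0.87944; 0.78120; 0.57909.
Sum = 2.239730; FGT(0.5) = 2.239730 / 7 = 0.3200.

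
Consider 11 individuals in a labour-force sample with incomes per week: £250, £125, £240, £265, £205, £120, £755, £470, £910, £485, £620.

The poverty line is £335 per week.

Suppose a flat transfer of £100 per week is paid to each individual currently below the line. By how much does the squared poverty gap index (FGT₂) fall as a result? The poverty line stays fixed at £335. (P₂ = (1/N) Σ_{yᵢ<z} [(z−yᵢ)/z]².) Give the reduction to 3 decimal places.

0.083

Before: below the line — £120, £125, £205, £240, £250, £265; squared poverty gap index (FGT₂) = 0.10399.
After the £100 transfer: below the line — £220, £225, £305; squared poverty gap index (FGT₂) = 0.02124.
Reduction = 0.10399 − 0.02124 = 0.083.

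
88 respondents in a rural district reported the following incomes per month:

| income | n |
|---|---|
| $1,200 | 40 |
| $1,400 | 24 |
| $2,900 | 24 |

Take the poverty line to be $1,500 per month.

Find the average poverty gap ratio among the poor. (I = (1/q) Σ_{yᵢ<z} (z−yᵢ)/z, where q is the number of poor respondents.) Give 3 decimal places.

0.150

Below z: 40×$1,200, 24×$1,400 (q = 64 of N = 88).
Relative gaps: 0.2000 (×40), 0.0667 (×24); sum = 9.600000.
The income-gap ratio divides by q (the poor only): 9.600000 / 64 = 0.150.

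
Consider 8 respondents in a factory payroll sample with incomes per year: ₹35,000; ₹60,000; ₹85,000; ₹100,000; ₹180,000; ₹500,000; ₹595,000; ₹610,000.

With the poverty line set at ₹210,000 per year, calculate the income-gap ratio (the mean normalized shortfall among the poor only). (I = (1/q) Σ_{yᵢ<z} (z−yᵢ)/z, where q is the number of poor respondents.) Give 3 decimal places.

Poor units: ₹35,000, ₹60,000, ₹85,000, ₹100,000, ₹180,000 (q = 5 of N = 8).
Shortfall ratios (z−y)/z: 0.8333, 0.7143, 0.5952, 0.5238, 0.1429; sum = 2.809524.
I averages over the q = 5 poor units only: 2.809524 / 5 = 0.562.

0.562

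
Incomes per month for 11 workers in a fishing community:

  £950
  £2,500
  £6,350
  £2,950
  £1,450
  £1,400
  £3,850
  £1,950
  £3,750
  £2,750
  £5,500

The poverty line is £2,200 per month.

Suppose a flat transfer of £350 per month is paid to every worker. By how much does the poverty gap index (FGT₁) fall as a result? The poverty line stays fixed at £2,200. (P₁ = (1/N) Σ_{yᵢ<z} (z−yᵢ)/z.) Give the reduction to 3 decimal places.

Before: below the line — £950, £1,400, £1,450, £1,950; poverty gap index (FGT₁) = 0.12603.
After the £350 transfer: below the line — £1,300, £1,750, £1,800; poverty gap index (FGT₁) = 0.07231.
Reduction = 0.12603 − 0.07231 = 0.054.

0.054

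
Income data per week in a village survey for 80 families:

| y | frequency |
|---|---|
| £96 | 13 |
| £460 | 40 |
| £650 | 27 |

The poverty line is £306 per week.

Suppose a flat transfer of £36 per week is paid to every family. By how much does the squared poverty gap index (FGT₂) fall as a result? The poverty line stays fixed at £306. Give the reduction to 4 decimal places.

Before: below the line — 13×£96; squared poverty gap index (FGT₂) = 0.076533.
After the £36 transfer: below the line — 13×£132; squared poverty gap index (FGT₂) = 0.052542.
Reduction = 0.076533 − 0.052542 = 0.0240.

0.0240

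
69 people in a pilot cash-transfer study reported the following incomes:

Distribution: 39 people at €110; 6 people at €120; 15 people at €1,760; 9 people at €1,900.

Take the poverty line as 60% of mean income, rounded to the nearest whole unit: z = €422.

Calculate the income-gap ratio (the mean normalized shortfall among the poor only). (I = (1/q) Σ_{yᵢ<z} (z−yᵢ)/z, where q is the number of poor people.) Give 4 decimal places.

0.7362

Below z: 39×€110, 6×€120 (q = 45 of N = 69).
Relative gaps: 0.7393 (×39), 0.7156 (×6); sum = 33.127962.
I averages over the q = 45 poor units only: 33.127962 / 45 = 0.7362.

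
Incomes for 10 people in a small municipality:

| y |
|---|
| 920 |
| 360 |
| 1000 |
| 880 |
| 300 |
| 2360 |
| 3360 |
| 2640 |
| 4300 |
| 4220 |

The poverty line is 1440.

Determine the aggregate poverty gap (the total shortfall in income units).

3740

Poor units: 300, 360, 880, 920, 1000 (q = 5 of N = 10).
Individual gaps: 1440−300 = 1140; 1440−360 = 1080; 1440−880 = 560; 1440−920 = 520; 1440−1000 = 440.
Aggregate gap = 3740.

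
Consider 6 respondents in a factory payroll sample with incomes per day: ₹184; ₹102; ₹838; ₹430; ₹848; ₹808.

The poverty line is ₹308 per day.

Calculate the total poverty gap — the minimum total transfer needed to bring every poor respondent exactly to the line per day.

Below the line: ₹102, ₹184 (q = 2 of N = 6).
Individual gaps: 308−102 = 206; 308−184 = 124.
Aggregate gap = ₹330.

₹330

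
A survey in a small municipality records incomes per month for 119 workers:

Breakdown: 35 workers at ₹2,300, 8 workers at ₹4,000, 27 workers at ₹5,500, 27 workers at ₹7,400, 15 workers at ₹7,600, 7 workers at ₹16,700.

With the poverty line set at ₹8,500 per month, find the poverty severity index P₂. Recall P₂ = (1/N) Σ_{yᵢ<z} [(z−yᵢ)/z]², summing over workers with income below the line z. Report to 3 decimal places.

Below the line: 35×₹2,300, 8×₹4,000, 27×₹5,500, 27×₹7,400, 15×₹7,600 (q = 112 of N = 119).
Gap ratios (z−y)/z: (8500−2300)/8500 = 0.7294 (×35); (8500−4000)/8500 = 0.5294 (×8); (8500−5500)/8500 = 0.3529 (×27); (8500−7400)/8500 = 0.1294 (×27); (8500−7600)/8500 = 0.1059 (×15).
Squared: 0.5320 (×35); 0.2803 (×8); 0.1246 (×27); 0.0167 (×27); 0.0112 (×15).
Sum = 24.847336; P₂ = 24.847336 / 119 = 0.209.

0.209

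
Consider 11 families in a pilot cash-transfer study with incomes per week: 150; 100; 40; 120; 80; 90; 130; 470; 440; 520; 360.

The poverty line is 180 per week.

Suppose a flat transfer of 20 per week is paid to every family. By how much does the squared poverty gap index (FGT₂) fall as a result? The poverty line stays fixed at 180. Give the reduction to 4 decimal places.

0.0539

Before: below the line — 40, 80, 90, 100, 120, 130, 150; squared poverty gap index (FGT₂) = 0.143378.
After the 20 transfer: below the line — 60, 100, 110, 120, 140, 150, 170; squared poverty gap index (FGT₂) = 0.089506.
Reduction = 0.143378 − 0.089506 = 0.0539.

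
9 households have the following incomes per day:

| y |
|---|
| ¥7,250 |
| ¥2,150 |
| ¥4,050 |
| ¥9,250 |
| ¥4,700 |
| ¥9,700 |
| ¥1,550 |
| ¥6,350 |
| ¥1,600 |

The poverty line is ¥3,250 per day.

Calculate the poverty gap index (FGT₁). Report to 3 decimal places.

0.152

Below z: ¥1,550, ¥1,600, ¥2,150 (q = 3 of N = 9).
Gap ratios (z−y)/z: (3250−1550)/3250 = 0.5231; (3250−1600)/3250 = 0.5077; (3250−2150)/3250 = 0.3385.
Sum of shortfalls = 1.369231; P₁ averages over all N: 1.369231 / 9 = 0.152.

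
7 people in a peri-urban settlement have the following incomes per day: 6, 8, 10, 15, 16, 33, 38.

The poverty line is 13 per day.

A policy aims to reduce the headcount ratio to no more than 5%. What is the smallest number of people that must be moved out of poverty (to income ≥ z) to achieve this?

3

3 of the 7 people are poor, so H = 3/7 = 0.429.
A headcount ratio of at most 5% allows at most ⌊0.05 × 7⌋ = 0 poor people.
So at least 3 − 0 = 3 must be lifted.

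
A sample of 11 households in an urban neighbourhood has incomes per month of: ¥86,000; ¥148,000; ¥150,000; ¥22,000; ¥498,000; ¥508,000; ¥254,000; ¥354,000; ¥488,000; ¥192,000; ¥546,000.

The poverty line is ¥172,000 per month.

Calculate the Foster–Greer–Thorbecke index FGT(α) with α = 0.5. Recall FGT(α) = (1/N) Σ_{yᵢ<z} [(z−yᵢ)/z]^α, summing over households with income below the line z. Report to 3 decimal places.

0.216

Poor units: ¥22,000, ¥86,000, ¥148,000, ¥150,000 (q = 4 of N = 11).
Gap ratios (z−y)/z: (172000−22000)/172000 = 0.8721; (172000−86000)/172000 = 0.5000; (172000−148000)/172000 = 0.1395; (172000−150000)/172000 = 0.1279.
Raised to α = 0.5: 0.93386; 0.70711; 0.37354; 0.35764.
Sum = 2.372151; FGT(0.5) = 2.372151 / 11 = 0.216.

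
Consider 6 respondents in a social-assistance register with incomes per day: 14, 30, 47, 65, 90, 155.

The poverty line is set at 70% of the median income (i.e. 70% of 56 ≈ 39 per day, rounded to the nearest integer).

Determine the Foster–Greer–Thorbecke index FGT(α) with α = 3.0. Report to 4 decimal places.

Incomes under z: 14, 30 (q = 2 of N = 6).
Shortfall ratios: (39−14)/39 = 0.6410; (39−30)/39 = 0.2308.
Raised to α = 3.0: 0.26341; 0.01229.
Sum = 0.275696; FGT(3.0) = 0.275696 / 6 = 0.0459.

0.0459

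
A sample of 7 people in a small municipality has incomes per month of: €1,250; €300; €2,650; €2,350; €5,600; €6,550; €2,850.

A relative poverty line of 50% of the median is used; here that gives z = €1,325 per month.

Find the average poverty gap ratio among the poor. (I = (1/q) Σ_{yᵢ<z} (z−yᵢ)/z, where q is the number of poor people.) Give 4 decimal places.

Incomes under z: €300, €1,250 (q = 2 of N = 7).
Shortfall ratios (z−y)/z: 0.7736, 0.0566; sum = 0.830189.
The income-gap ratio divides by q (the poor only): 0.830189 / 2 = 0.4151.

0.4151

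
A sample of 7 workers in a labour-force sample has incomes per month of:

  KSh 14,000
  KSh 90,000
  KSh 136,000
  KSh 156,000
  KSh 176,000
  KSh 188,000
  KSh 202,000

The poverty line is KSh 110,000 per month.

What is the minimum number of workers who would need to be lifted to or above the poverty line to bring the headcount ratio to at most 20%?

Currently q = 2 of N = 7 are below the line (H = 0.286).
A headcount ratio of at most 20% allows at most ⌊0.20 × 7⌋ = 1 poor workers.
So at least 2 − 1 = 1 must be lifted.

1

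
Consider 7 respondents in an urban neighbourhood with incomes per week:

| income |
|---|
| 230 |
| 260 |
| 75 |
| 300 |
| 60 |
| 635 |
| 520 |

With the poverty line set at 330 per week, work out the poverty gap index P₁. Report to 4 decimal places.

Below z: 60, 75, 230, 260, 300 (q = 5 of N = 7).
Shortfall ratios: (330−60)/330 = 0.8182; (330−75)/330 = 0.7727; (330−230)/330 = 0.3030; (330−260)/330 = 0.2121; (330−300)/330 = 0.0909.
Σ = 2.196970. Dividing by the full population N = 7 gives P₁ = 0.3139.

0.3139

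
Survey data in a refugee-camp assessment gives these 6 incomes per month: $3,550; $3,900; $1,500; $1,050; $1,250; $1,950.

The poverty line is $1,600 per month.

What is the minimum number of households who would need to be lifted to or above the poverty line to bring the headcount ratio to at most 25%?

2

3 of the 6 households are poor, so H = 3/6 = 0.500.
A headcount ratio of at most 25% allows at most ⌊0.25 × 6⌋ = 1 poor households.
So at least 3 − 1 = 2 must be lifted.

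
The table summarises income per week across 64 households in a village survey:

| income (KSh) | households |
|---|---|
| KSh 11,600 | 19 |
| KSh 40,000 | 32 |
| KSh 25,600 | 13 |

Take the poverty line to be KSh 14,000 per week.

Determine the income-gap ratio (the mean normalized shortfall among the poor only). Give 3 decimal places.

Incomes under z: 19×KSh 11,600 (q = 19 of N = 64).
Relative gaps: 0.1714 (×19); sum = 3.257143.
The income-gap ratio divides by q (the poor only): 3.257143 / 19 = 0.171.

0.171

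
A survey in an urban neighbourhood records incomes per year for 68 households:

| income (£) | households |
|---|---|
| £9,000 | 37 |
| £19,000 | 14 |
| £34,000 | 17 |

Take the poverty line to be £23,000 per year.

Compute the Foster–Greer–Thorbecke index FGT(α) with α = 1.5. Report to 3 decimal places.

Incomes under z: 37×£9,000, 14×£19,000 (q = 51 of N = 68).
Normalized shortfalls: (23000−9000)/23000 = 0.6087 (×37); (23000−19000)/23000 = 0.1739 (×14).
Raised to α = 1.5: 0.47490 (×37); 0.07253 (×14).
Sum = 18.586599; FGT(1.5) = 18.586599 / 68 = 0.273.

0.273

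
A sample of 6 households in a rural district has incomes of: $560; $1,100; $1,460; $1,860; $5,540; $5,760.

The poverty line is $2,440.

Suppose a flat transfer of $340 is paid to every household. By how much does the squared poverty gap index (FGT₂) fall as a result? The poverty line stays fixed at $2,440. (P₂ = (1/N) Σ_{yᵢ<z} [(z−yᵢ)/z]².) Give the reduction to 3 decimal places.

0.078

Before: below the line — $560, $1,100, $1,460, $1,860; squared poverty gap index (FGT₂) = 0.18551.
After the $340 transfer: below the line — $900, $1,440, $1,800, $2,200; squared poverty gap index (FGT₂) = 0.10746.
Reduction = 0.18551 − 0.10746 = 0.078.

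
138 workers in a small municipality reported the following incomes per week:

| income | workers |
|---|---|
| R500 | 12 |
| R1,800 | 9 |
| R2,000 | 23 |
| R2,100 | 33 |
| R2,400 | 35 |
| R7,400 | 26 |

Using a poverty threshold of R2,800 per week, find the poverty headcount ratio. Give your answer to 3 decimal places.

0.812

112 of the 138 workers have income below R2,800.
H = 112/138 = 0.812.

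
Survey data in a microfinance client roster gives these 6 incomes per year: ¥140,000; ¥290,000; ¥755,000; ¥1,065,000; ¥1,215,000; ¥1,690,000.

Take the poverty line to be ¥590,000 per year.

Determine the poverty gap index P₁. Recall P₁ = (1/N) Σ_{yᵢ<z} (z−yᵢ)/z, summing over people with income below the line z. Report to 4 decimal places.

Below the line: ¥140,000, ¥290,000 (q = 2 of N = 6).
Shortfall ratios: (590000−140000)/590000 = 0.7627; (590000−290000)/590000 = 0.5085.
Sum of shortfalls = 1.271186; P₁ averages over all N: 1.271186 / 6 = 0.2119.

0.2119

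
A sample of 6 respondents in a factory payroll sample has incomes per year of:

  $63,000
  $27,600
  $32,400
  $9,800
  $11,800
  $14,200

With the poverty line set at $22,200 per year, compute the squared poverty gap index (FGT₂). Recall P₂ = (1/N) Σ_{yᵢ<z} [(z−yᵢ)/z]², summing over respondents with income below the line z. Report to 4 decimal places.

0.1102

Below z: $9,800, $11,800, $14,200 (q = 3 of N = 6).
Gap ratios (z−y)/z: (22200−9800)/22200 = 0.5586; (22200−11800)/22200 = 0.4685; (22200−14200)/22200 = 0.3604.
Squared: 0.3120; 0.2195; 0.1299.
Sum = 0.661310; P₂ = 0.661310 / 6 = 0.1102.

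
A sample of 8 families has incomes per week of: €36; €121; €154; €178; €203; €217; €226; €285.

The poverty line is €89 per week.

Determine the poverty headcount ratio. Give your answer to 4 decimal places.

0.1250

1 of the 8 families have income below €89.
H = 1/8 = 0.1250.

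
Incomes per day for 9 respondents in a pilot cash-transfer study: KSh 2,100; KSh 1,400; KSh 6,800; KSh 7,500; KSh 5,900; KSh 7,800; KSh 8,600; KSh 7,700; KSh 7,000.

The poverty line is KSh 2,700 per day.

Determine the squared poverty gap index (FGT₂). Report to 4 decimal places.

Below the line: KSh 1,400, KSh 2,100 (q = 2 of N = 9).
Gap ratios (z−y)/z: (2700−1400)/2700 = 0.4815; (2700−2100)/2700 = 0.2222.
Squared: 0.2318; 0.0494.
Sum = 0.281207; P₂ = 0.281207 / 9 = 0.0312.

0.0312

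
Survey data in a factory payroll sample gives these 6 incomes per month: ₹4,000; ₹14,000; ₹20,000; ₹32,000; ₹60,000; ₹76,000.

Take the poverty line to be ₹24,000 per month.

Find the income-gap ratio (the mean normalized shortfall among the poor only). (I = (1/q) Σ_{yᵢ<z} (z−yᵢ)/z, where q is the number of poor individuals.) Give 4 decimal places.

Below z: ₹4,000, ₹14,000, ₹20,000 (q = 3 of N = 6).
Relative gaps: 0.8333, 0.4167, 0.1667; sum = 1.416667.
The income-gap ratio divides by q (the poor only): 1.416667 / 3 = 0.4722.

0.4722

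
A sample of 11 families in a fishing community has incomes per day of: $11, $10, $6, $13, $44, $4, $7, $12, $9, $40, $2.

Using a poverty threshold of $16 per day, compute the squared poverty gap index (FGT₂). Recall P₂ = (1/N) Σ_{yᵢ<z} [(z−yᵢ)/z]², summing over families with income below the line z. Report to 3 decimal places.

0.233

Below the line: $2, $4, $6, $7, $9, $10, $11, $12, $13 (q = 9 of N = 11).
Shortfall ratios: (16−2)/16 = 0.8750; (16−4)/16 = 0.7500; (16−6)/16 = 0.6250; (16−7)/16 = 0.5625; (16−9)/16 = 0.4375; (16−10)/16 = 0.3750; (16−11)/16 = 0.3125; (16−12)/16 = 0.2500; (16−13)/16 = 0.1875.
Squared: 0.7656; 0.5625; 0.3906; 0.3164; 0.1914; 0.1406; 0.0977; 0.0625; 0.0352.
Sum = 2.562500; P₂ = 2.562500 / 11 = 0.233.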